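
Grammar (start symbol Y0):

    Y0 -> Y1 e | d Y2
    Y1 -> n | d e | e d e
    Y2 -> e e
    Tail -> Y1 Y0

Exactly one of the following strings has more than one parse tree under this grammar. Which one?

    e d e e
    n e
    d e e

d e e

e d e e: 1 tree
n e: 1 tree
d e e: 2 trees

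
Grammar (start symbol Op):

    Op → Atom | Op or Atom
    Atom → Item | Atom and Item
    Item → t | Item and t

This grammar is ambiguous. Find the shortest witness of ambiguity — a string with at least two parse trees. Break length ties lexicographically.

length 1: no string has ≥2 trees
length 3: t and t has 2 parse trees

Two derivations of t and t:
  Op ⇒ Atom ⇒ Item ⇒ Item and t ⇒ t and t
  Op ⇒ Atom ⇒ Atom and Item ⇒ Item and Item ⇒ t and Item ⇒ t and t

t and t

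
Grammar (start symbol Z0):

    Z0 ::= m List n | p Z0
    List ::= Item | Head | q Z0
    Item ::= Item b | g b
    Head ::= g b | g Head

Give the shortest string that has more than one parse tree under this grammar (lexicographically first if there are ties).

m g b n

length 4: m g b n has 2 parse trees

Two derivations of m g b n:
  Z0 ⇒ m List n ⇒ m Item n ⇒ m g b n
  Z0 ⇒ m List n ⇒ m Head n ⇒ m g b n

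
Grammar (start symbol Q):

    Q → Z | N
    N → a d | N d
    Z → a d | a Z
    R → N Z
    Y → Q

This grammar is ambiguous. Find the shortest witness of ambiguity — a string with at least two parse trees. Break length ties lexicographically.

a d

length 2: a d has 2 parse trees

Two derivations of a d:
  Q ⇒ Z ⇒ a d
  Q ⇒ N ⇒ a d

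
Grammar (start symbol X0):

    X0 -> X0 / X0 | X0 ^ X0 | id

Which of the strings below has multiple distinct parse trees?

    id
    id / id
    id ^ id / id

id ^ id / id

id: 1 tree
id / id: 1 tree
id ^ id / id: 2 trees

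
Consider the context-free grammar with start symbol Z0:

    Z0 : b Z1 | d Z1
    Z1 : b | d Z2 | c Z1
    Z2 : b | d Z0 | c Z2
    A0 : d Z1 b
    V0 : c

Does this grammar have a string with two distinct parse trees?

Only Z0, Z1, Z2 are reachable from Z0; ignoring the rest: Restricted to the reachable nonterminals, every rule has the form A → t or A → t B, and no two rules for the same A share a first terminal. The grammar encodes a DFA — one run per string.

Unambiguous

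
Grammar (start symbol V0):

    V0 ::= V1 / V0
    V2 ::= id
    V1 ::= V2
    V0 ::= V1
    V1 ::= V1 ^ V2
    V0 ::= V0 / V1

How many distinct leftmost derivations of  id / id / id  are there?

Parse trees for id / id / id:
  [V0 [V1 [V2 id]] / [V0 [V1 [V2 id]] / [V0 [V1 [V2 id]]]]]
  [V0 [V1 [V2 id]] / [V0 [V0 [V1 [V2 id]]] / [V1 [V2 id]]]]
  [V0 [V0 [V1 [V2 id]] / [V0 [V1 [V2 id]]]] / [V1 [V2 id]]]
  [V0 [V0 [V0 [V1 [V2 id]]] / [V1 [V2 id]]] / [V1 [V2 id]]]

4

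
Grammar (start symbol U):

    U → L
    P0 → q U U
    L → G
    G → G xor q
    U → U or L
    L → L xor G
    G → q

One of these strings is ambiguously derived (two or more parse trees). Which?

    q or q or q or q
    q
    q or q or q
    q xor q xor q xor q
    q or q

q xor q xor q xor q

q or q or q or q: 1 tree
q: 1 tree
q or q or q: 1 tree
q xor q xor q xor q: 8 trees
q or q: 1 tree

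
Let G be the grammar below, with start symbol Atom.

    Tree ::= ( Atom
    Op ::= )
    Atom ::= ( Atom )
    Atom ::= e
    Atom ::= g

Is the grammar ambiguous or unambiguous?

Unambiguous

Only Atom is reachable from Atom; ignoring the rest: L(Atom) is { openⁿ atom closeⁿ : n ≥ 0 }. The bracket depth fixes n, and the derivation is forced at every step.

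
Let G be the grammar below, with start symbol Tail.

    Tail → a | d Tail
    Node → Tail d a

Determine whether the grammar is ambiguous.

(Node is unreachable from Tail, so its rules don't affect L(Tail).) Each reachable nonterminal has at most one production per leading terminal, and all productions are right-linear; the derivation is determined token-by-token.

Unambiguous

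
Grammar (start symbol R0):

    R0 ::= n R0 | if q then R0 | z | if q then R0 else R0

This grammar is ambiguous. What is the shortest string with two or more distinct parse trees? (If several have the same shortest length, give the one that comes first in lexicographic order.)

length 1: no string has ≥2 trees
length 2: no string has ≥2 trees
length 3: no string has ≥2 trees
length 4: no string has ≥2 trees
length 5: no string has ≥2 trees
length 6: no string has ≥2 trees
length 7: no string has ≥2 trees
length 8: no string has ≥2 trees
length 9: if q then if q then z else z has 2 parse trees

Two derivations of if q then if q then z else z:
  R0 ⇒ if q then R0 ⇒ if q then if q then R0 else R0 ⇒ if q then if q then z else R0 ⇒ if q then if q then z else z
  R0 ⇒ if q then R0 else R0 ⇒ if q then if q then R0 else R0 ⇒ if q then if q then z else R0 ⇒ if q then if q then z else z

if q then if q then z else z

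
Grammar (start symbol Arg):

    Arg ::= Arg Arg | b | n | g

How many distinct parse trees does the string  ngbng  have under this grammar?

Parse trees for ngbng (showing first 6 of 14):
  [Arg [Arg n] [Arg [Arg g] [Arg [Arg b] [Arg [Arg n] [Arg g]]]]]
  [Arg [Arg n] [Arg [Arg g] [Arg [Arg [Arg b] [Arg n]] [Arg g]]]]
  [Arg [Arg n] [Arg [Arg [Arg g] [Arg b]] [Arg [Arg n] [Arg g]]]]
  [Arg [Arg n] [Arg [Arg [Arg g] [Arg [Arg b] [Arg n]]] [Arg g]]]
  [Arg [Arg n] [Arg [Arg [Arg [Arg g] [Arg b]] [Arg n]] [Arg g]]]
  [Arg [Arg [Arg n] [Arg g]] [Arg [Arg b] [Arg [Arg n] [Arg g]]]]

14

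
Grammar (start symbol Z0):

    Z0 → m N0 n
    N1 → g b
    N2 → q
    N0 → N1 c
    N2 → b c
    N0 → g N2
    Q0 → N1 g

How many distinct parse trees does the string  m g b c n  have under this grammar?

2

Parse trees for m g b c n:
  [Z0 m [N0 [N1 g b] c] n]
  [Z0 m [N0 g [N2 b c]] n]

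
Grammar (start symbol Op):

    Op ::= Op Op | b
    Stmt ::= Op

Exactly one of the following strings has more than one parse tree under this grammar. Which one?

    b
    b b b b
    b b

b: 1 tree
b b b b: 5 trees
b b: 1 tree

b b b b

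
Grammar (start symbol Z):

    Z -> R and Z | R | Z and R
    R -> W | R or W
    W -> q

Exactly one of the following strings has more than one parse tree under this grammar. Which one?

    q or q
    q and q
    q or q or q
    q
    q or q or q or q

q and q

q or q: 1 tree
q and q: 2 trees
q or q or q: 1 tree
q: 1 tree
q or q or q or q: 1 tree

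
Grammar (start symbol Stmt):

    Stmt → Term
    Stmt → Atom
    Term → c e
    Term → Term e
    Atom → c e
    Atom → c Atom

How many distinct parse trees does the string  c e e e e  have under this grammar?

Parse trees for c e e e e:
  [Stmt [Term [Term [Term [Term c e] e] e] e]]

1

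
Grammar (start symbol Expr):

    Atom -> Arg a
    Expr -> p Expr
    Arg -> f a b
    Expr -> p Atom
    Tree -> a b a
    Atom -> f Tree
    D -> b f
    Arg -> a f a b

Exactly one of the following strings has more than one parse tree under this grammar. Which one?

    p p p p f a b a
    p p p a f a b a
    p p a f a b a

p p p p f a b a: 2 trees
p p p a f a b a: 1 tree
p p a f a b a: 1 tree

p p p p f a b a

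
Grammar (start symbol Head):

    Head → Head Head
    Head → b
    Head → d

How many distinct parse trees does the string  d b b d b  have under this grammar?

14

Parse trees for d b b d b (showing first 6 of 14):
  [Head [Head d] [Head [Head b] [Head [Head b] [Head [Head d] [Head b]]]]]
  [Head [Head d] [Head [Head b] [Head [Head [Head b] [Head d]] [Head b]]]]
  [Head [Head d] [Head [Head [Head b] [Head b]] [Head [Head d] [Head b]]]]
  [Head [Head d] [Head [Head [Head b] [Head [Head b] [Head d]]] [Head b]]]
  [Head [Head d] [Head [Head [Head [Head b] [Head b]] [Head d]] [Head b]]]
  [Head [Head [Head d] [Head b]] [Head [Head b] [Head [Head d] [Head b]]]]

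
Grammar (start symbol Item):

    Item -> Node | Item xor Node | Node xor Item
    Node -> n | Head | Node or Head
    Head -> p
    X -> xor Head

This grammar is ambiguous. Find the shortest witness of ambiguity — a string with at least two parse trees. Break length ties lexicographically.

n xor n

length 1: no string has ≥2 trees
length 3: n xor n has 2 parse trees

Two derivations of n xor n:
  Item ⇒ Item xor Node ⇒ Node xor Node ⇒ n xor Node ⇒ n xor n
  Item ⇒ Node xor Item ⇒ n xor Item ⇒ n xor Node ⇒ n xor n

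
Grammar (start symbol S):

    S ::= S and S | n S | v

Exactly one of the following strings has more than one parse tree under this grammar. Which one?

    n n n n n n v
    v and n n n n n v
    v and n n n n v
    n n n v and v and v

n n n n n n v: 1 tree
v and n n n n n v: 1 tree
v and n n n n v: 1 tree
n n n v and v and v: 14 trees

n n n v and v and v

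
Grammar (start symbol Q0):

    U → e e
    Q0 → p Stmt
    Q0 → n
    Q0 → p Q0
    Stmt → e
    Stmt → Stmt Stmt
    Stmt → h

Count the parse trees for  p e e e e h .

Parse trees for p e e e e h (showing first 6 of 14):
  [Q0 p [Stmt [Stmt e] [Stmt [Stmt e] [Stmt [Stmt e] [Stmt [Stmt e] [Stmt h]]]]]]
  [Q0 p [Stmt [Stmt e] [Stmt [Stmt e] [Stmt [Stmt [Stmt e] [Stmt e]] [Stmt h]]]]]
  [Q0 p [Stmt [Stmt e] [Stmt [Stmt [Stmt e] [Stmt e]] [Stmt [Stmt e] [Stmt h]]]]]
  [Q0 p [Stmt [Stmt e] [Stmt [Stmt [Stmt e] [Stmt [Stmt e] [Stmt e]]] [Stmt h]]]]
  [Q0 p [Stmt [Stmt e] [Stmt [Stmt [Stmt [Stmt e] [Stmt e]] [Stmt e]] [Stmt h]]]]
  [Q0 p [Stmt [Stmt [Stmt e] [Stmt e]] [Stmt [Stmt e] [Stmt [Stmt e] [Stmt h]]]]]

14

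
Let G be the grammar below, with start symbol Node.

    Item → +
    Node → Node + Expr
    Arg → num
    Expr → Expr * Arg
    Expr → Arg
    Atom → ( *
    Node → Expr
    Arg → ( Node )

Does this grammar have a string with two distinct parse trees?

Unambiguous

(Item, Atom are unreachable from Node, so their rules don't affect L(Node).) This is a standard precedence ladder (Node over Expr over Arg), with each level left-recursive on its own operator ('+' at Node, '*' at Expr). That structure is LR(1), hence unambiguous.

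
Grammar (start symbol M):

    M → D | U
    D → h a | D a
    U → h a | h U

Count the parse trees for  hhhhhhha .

1

Parse trees for hhhhhhha:
  [M [U h [U h [U h [U h [U h [U h [U h a]]]]]]]]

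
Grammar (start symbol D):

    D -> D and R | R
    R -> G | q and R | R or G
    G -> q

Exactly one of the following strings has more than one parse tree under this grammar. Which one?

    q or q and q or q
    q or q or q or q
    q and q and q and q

q and q and q and q

q or q and q or q: 1 tree
q or q or q or q: 1 tree
q and q and q and q: 8 trees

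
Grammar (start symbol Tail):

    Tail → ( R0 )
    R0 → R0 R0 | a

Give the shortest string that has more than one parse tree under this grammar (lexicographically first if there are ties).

( a a a )

length 3: no string has ≥2 trees
length 4: no string has ≥2 trees
length 5: ( a a a ) has 2 parse trees

Two derivations of ( a a a ):
  Tail ⇒ ( R0 ) ⇒ ( R0 R0 ) ⇒ ( R0 R0 R0 ) ⇒ ( a R0 R0 ) ⇒ ( a a R0 ) ⇒ ( a a a )
  Tail ⇒ ( R0 ) ⇒ ( R0 R0 ) ⇒ ( a R0 ) ⇒ ( a R0 R0 ) ⇒ ( a a R0 ) ⇒ ( a a a )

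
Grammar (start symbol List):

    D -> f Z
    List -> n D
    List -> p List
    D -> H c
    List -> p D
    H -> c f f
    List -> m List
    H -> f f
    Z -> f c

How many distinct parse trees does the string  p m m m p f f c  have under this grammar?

Parse trees for p m m m p f f c:
  [List p [List m [List m [List m [List p [D f [Z f c]]]]]]]
  [List p [List m [List m [List m [List p [D [H f f] c]]]]]]

2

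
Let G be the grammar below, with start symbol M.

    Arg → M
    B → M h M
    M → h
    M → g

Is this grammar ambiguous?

(Arg, B are unreachable from M, so their rules don't affect L(M).) Each reachable nonterminal has at most one production per leading terminal, and all productions are right-linear; the derivation is determined token-by-token.

Unambiguous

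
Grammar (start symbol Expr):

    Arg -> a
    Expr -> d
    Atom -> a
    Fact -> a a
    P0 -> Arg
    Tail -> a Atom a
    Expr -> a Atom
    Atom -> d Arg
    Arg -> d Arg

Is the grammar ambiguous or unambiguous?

Only Expr, Atom, Arg are reachable from Expr; ignoring the rest: Restricted to the reachable nonterminals, every rule has the form A → t or A → t B, and no two rules for the same A share a first terminal. The grammar encodes a DFA — one run per string.

Unambiguous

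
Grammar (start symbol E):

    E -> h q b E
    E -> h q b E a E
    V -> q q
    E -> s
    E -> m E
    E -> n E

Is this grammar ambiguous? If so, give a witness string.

Witness: h q b h q b s a s

Derivation 1: E ⇒ h q b E ⇒ h q b h q b E a E ⇒ h q b h q b s a E ⇒ h q b h q b s a s
Derivation 2: E ⇒ h q b E a E ⇒ h q b h q b E a E ⇒ h q b h q b s a E ⇒ h q b h q b s a s

Two distinct leftmost derivations for the same string.

Ambiguous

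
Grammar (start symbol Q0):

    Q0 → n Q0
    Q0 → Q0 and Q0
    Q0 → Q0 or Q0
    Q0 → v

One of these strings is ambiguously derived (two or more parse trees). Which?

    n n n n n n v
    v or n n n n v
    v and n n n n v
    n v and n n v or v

n n n n n n v: 1 tree
v or n n n n v: 1 tree
v and n n n n v: 1 tree
n v and n n v or v: 9 trees

n v and n n v or v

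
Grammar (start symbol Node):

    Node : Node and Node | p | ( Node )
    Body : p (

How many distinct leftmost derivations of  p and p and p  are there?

Parse trees for p and p and p:
  [Node [Node p] and [Node [Node p] and [Node p]]]
  [Node [Node [Node p] and [Node p]] and [Node p]]

2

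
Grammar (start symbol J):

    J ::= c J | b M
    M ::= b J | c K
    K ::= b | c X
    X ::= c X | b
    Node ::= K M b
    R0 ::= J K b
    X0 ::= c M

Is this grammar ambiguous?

Unambiguous

(Node, R0, X0 are unreachable from J, so their rules don't affect L(J).) The reachable rules are right-linear with at most one rule per (nonterminal, next-terminal) pair. Each input token forces the next rule, so parsing is deterministic.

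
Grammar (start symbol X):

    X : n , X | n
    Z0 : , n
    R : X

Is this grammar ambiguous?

Unambiguous

Only X is reachable from X; ignoring the rest: The reachable grammar is A → atom sep A | atom. Each atom is followed by either the separator (recurse) or end-of-string (stop) — no choice point.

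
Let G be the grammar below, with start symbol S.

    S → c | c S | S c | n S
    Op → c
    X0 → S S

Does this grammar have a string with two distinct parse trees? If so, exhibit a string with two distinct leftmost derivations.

Witness: c c

Derivation 1: S ⇒ c S ⇒ c c
Derivation 2: S ⇒ S c ⇒ c c

Two distinct leftmost derivations for the same string.

Ambiguous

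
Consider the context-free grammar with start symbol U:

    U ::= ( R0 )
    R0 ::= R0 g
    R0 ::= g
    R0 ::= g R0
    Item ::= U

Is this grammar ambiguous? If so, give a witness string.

Witness: ( g g )

Derivation 1: U ⇒ ( R0 ) ⇒ ( R0 g ) ⇒ ( g g )
Derivation 2: U ⇒ ( R0 ) ⇒ ( g R0 ) ⇒ ( g g )

Two distinct leftmost derivations for the same string.

Ambiguous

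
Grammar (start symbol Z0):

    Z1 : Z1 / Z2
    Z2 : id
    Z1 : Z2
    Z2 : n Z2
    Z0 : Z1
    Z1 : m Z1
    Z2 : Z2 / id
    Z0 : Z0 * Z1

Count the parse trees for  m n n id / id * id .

Parse trees for m n n id / id * id:
  [Z0 [Z0 [Z1 [Z1 m [Z1 [Z2 n [Z2 n [Z2 id]]]]] / [Z2 id]]] * [Z1 [Z2 id]]]
  [Z0 [Z0 [Z1 m [Z1 [Z1 [Z2 n [Z2 n [Z2 id]]]] / [Z2 id]]]] * [Z1 [Z2 id]]]
  [Z0 [Z0 [Z1 m [Z1 [Z2 n [Z2 n [Z2 [Z2 id] / id]]]]]] * [Z1 [Z2 id]]]
  [Z0 [Z0 [Z1 m [Z1 [Z2 n [Z2 [Z2 n [Z2 id]] / id]]]]] * [Z1 [Z2 id]]]
  [Z0 [Z0 [Z1 m [Z1 [Z2 [Z2 n [Z2 n [Z2 id]]] / id]]]] * [Z1 [Z2 id]]]

5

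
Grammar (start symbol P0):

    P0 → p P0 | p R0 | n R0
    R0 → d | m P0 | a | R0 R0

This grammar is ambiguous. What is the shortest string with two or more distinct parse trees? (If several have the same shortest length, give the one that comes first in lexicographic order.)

n a a a

length 2: no string has ≥2 trees
length 3: no string has ≥2 trees
length 4: n a a a has 2 parse trees

Two derivations of n a a a:
  P0 ⇒ n R0 ⇒ n R0 R0 ⇒ n a R0 ⇒ n a R0 R0 ⇒ n a a R0 ⇒ n a a a
  P0 ⇒ n R0 ⇒ n R0 R0 ⇒ n R0 R0 R0 ⇒ n a R0 R0 ⇒ n a a R0 ⇒ n a a a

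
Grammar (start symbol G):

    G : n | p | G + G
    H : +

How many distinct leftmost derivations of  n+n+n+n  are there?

Parse trees for n+n+n+n:
  [G [G n] + [G [G n] + [G [G n] + [G n]]]]
  [G [G n] + [G [G [G n] + [G n]] + [G n]]]
  [G [G [G n] + [G n]] + [G [G n] + [G n]]]
  [G [G [G n] + [G [G n] + [G n]]] + [G n]]
  [G [G [G [G n] + [G n]] + [G n]] + [G n]]

5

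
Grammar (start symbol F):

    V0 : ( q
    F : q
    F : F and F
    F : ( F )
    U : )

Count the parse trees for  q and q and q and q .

5

Parse trees for q and q and q and q:
  [F [F q] and [F [F q] and [F [F q] and [F q]]]]
  [F [F q] and [F [F [F q] and [F q]] and [F q]]]
  [F [F [F q] and [F q]] and [F [F q] and [F q]]]
  [F [F [F q] and [F [F q] and [F q]]] and [F q]]
  [F [F [F [F q] and [F q]] and [F q]] and [F q]]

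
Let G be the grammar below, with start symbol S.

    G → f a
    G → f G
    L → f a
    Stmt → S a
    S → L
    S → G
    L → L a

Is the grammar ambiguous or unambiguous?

Ambiguous

Witness: f a

Derivation 1: S ⇒ L ⇒ f a
Derivation 2: S ⇒ G ⇒ f a

Two distinct leftmost derivations for the same string.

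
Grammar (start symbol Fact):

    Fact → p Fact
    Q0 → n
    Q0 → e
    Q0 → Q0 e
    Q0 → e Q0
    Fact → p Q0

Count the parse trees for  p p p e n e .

Parse trees for p p p e n e:
  [Fact p [Fact p [Fact p [Q0 [Q0 e [Q0 n]] e]]]]
  [Fact p [Fact p [Fact p [Q0 e [Q0 [Q0 n] e]]]]]

2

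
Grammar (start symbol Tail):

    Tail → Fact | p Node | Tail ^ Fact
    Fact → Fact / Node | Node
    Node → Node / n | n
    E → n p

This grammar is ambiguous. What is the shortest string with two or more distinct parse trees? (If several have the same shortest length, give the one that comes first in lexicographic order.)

length 1: no string has ≥2 trees
length 2: no string has ≥2 trees
length 3: n / n has 2 parse trees

Two derivations of n / n:
  Tail ⇒ Fact ⇒ Fact / Node ⇒ Node / Node ⇒ n / Node ⇒ n / n
  Tail ⇒ Fact ⇒ Node ⇒ Node / n ⇒ n / n

n / n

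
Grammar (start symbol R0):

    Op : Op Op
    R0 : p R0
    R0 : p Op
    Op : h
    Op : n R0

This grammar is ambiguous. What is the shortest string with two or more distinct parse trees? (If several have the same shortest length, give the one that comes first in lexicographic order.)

length 2: no string has ≥2 trees
length 3: no string has ≥2 trees
length 4: p h h h has 2 parse trees

Two derivations of p h h h:
  R0 ⇒ p Op ⇒ p Op Op ⇒ p Op Op Op ⇒ p h Op Op ⇒ p h h Op ⇒ p h h h
  R0 ⇒ p Op ⇒ p Op Op ⇒ p h Op ⇒ p h Op Op ⇒ p h h Op ⇒ p h h h

p h h h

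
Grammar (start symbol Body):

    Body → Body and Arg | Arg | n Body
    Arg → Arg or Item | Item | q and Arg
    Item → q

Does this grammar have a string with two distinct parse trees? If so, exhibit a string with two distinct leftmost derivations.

Ambiguous

Witness: q and q

Derivation 1: Body ⇒ Body and Arg ⇒ Arg and Arg ⇒ Item and Arg ⇒ q and Arg ⇒ q and Item ⇒ q and q
Derivation 2: Body ⇒ Arg ⇒ q and Arg ⇒ q and Item ⇒ q and q

Two distinct leftmost derivations for the same string.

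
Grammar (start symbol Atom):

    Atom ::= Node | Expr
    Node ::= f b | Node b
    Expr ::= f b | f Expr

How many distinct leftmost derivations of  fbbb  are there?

Parse trees for fbbb:
  [Atom [Node [Node [Node f b] b] b]]

1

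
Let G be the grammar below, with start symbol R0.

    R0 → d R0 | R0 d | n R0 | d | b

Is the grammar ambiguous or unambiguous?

Ambiguous

Witness: d d

Derivation 1: R0 ⇒ d R0 ⇒ d d
Derivation 2: R0 ⇒ R0 d ⇒ d d

Two distinct leftmost derivations for the same string.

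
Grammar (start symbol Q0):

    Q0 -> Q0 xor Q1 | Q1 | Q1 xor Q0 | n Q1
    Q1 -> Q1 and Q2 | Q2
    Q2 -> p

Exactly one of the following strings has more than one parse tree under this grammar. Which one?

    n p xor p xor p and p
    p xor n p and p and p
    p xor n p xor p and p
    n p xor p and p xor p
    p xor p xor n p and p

p xor n p xor p and p

n p xor p xor p and p: 1 tree
p xor n p and p and p: 1 tree
p xor n p xor p and p: 2 trees
n p xor p and p xor p: 1 tree
p xor p xor n p and p: 1 tree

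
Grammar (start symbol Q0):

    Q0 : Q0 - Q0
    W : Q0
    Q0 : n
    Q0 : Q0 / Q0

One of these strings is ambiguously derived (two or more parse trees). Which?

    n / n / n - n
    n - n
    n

n / n / n - n: 5 trees
n - n: 1 tree
n: 1 tree

n / n / n - n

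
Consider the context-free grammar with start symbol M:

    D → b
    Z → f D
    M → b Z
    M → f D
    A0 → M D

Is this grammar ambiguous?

Unambiguous

(A0 is unreachable from M, so its rules don't affect L(M).) Restricted to the reachable nonterminals, every rule has the form A → t or A → t B, and no two rules for the same A share a first terminal. The grammar encodes a DFA — one run per string.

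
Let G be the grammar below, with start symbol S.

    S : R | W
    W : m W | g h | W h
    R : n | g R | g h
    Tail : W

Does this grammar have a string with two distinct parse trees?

Ambiguous

Witness: g h

Derivation 1: S ⇒ R ⇒ g h
Derivation 2: S ⇒ W ⇒ g h

Two distinct leftmost derivations for the same string.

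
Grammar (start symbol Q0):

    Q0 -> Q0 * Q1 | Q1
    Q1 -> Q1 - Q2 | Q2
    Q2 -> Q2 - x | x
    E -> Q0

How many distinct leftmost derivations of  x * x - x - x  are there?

Parse trees for x * x - x - x:
  [Q0 [Q0 [Q1 [Q2 x]]] * [Q1 [Q1 [Q2 x]] - [Q2 [Q2 x] - x]]]
  [Q0 [Q0 [Q1 [Q2 x]]] * [Q1 [Q1 [Q1 [Q2 x]] - [Q2 x]] - [Q2 x]]]
  [Q0 [Q0 [Q1 [Q2 x]]] * [Q1 [Q1 [Q2 [Q2 x] - x]] - [Q2 x]]]
  [Q0 [Q0 [Q1 [Q2 x]]] * [Q1 [Q2 [Q2 [Q2 x] - x] - x]]]

4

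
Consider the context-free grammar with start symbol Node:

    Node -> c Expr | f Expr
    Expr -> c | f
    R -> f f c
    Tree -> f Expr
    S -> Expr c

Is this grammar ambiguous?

Only Node, Expr are reachable from Node; ignoring the rest: Each reachable nonterminal has at most one production per leading terminal, and all productions are right-linear; the derivation is determined token-by-token.

Unambiguous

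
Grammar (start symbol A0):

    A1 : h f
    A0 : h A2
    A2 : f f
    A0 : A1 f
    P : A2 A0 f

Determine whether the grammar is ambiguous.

Ambiguous

Witness: h f f

Derivation 1: A0 ⇒ h A2 ⇒ h f f
Derivation 2: A0 ⇒ A1 f ⇒ h f f

Two distinct leftmost derivations for the same string.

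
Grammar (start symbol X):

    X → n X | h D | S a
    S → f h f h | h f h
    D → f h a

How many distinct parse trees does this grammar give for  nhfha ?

Parse trees for nhfha:
  [X n [X h [D f h a]]]
  [X n [X [S h f h] a]]

2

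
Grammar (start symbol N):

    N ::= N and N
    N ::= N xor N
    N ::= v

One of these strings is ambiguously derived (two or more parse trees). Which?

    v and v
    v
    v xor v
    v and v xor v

v and v: 1 tree
v: 1 tree
v xor v: 1 tree
v and v xor v: 2 trees

v and v xor v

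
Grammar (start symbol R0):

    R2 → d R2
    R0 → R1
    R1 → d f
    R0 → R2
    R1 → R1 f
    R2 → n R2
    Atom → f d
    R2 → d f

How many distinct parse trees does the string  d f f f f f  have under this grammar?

1

Parse trees for d f f f f f:
  [R0 [R1 [R1 [R1 [R1 [R1 d f] f] f] f] f]]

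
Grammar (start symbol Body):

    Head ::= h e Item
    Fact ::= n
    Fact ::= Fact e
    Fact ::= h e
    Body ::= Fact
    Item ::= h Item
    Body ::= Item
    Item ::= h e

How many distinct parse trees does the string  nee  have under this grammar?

Parse trees for nee:
  [Body [Fact [Fact [Fact n] e] e]]

1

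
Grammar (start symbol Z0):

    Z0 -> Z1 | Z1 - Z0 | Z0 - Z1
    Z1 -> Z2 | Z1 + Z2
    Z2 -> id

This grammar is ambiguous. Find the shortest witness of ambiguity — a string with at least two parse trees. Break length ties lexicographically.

id - id

length 1: no string has ≥2 trees
length 3: id - id has 2 parse trees

Two derivations of id - id:
  Z0 ⇒ Z1 - Z0 ⇒ Z2 - Z0 ⇒ id - Z0 ⇒ id - Z1 ⇒ id - Z2 ⇒ id - id
  Z0 ⇒ Z0 - Z1 ⇒ Z1 - Z1 ⇒ Z2 - Z1 ⇒ id - Z1 ⇒ id - Z2 ⇒ id - id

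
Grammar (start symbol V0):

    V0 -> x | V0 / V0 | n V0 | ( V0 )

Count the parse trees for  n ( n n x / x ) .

3

Parse trees for n ( n n x / x ):
  [V0 n [V0 ( [V0 [V0 n [V0 n [V0 x]]] / [V0 x]] )]]
  [V0 n [V0 ( [V0 n [V0 [V0 n [V0 x]] / [V0 x]]] )]]
  [V0 n [V0 ( [V0 n [V0 n [V0 [V0 x] / [V0 x]]]] )]]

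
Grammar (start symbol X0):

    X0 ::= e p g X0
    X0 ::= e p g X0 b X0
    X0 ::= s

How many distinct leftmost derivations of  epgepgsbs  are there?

2

Parse trees for epgepgsbs:
  [X0 e p g [X0 e p g [X0 s] b [X0 s]]]
  [X0 e p g [X0 e p g [X0 s]] b [X0 s]]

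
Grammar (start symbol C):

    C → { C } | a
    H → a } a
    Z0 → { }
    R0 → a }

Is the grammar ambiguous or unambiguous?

Only C is reachable from C; ignoring the rest: Each string is a nest of matched brackets around a single atom. An opening bracket forces the recursive rule; an atom forces the base rule.

Unambiguous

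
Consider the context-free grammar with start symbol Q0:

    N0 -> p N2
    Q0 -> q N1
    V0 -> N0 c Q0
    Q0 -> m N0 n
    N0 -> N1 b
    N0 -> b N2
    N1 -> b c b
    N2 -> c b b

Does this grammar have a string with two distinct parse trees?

Witness: m b c b b n

Derivation 1: Q0 ⇒ m N0 n ⇒ m N1 b n ⇒ m b c b b n
Derivation 2: Q0 ⇒ m N0 n ⇒ m b N2 n ⇒ m b c b b n

Two distinct leftmost derivations for the same string.

Ambiguous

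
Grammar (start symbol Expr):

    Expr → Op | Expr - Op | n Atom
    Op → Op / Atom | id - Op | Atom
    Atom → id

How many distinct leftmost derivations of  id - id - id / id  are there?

7

Parse trees for id - id - id / id:
  [Expr [Op [Op id - [Op id - [Op [Atom id]]]] / [Atom id]]]
  [Expr [Op id - [Op [Op id - [Op [Atom id]]] / [Atom id]]]]
  [Expr [Op id - [Op id - [Op [Op [Atom id]] / [Atom id]]]]]
  [Expr [Expr [Op [Atom id]]] - [Op [Op id - [Op [Atom id]]] / [Atom id]]]
  [Expr [Expr [Op [Atom id]]] - [Op id - [Op [Op [Atom id]] / [Atom id]]]]
  [Expr [Expr [Op id - [Op [Atom id]]]] - [Op [Op [Atom id]] / [Atom id]]]
  [Expr [Expr [Expr [Op [Atom id]]] - [Op [Atom id]]] - [Op [Op [Atom id]] / [Atom id]]]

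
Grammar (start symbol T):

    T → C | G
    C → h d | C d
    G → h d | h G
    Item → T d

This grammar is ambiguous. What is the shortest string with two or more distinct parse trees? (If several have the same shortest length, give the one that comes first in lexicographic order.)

length 2: h d has 2 parse trees

Two derivations of h d:
  T ⇒ C ⇒ h d
  T ⇒ G ⇒ h d

h d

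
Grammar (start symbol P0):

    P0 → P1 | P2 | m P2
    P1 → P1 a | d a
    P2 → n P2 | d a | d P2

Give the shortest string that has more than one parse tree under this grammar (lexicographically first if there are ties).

d a

length 2: d a has 2 parse trees

Two derivations of d a:
  P0 ⇒ P1 ⇒ d a
  P0 ⇒ P2 ⇒ d a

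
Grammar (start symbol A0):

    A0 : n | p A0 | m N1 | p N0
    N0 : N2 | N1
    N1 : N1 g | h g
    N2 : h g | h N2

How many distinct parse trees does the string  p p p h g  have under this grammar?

2

Parse trees for p p p h g:
  [A0 p [A0 p [A0 p [N0 [N2 h g]]]]]
  [A0 p [A0 p [A0 p [N0 [N1 h g]]]]]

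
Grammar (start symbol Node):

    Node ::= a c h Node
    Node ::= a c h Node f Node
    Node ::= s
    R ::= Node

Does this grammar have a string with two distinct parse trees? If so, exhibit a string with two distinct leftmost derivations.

Ambiguous

Witness: a c h a c h s f s

Derivation 1: Node ⇒ a c h Node ⇒ a c h a c h Node f Node ⇒ a c h a c h s f Node ⇒ a c h a c h s f s
Derivation 2: Node ⇒ a c h Node f Node ⇒ a c h a c h Node f Node ⇒ a c h a c h s f Node ⇒ a c h a c h s f s

Two distinct leftmost derivations for the same string.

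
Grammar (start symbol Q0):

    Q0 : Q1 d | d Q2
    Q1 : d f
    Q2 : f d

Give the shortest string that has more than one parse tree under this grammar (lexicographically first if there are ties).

length 3: d f d has 2 parse trees

Two derivations of d f d:
  Q0 ⇒ Q1 d ⇒ d f d
  Q0 ⇒ d Q2 ⇒ d f d

d f d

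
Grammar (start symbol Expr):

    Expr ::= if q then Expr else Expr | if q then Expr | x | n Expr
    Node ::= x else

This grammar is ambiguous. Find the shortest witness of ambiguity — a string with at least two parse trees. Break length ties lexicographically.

if q then if q then x else x

length 1: no string has ≥2 trees
length 2: no string has ≥2 trees
length 3: no string has ≥2 trees
length 4: no string has ≥2 trees
length 5: no string has ≥2 trees
length 6: no string has ≥2 trees
length 7: no string has ≥2 trees
length 8: no string has ≥2 trees
length 9: if q then if q then x else x has 2 parse trees

Two derivations of if q then if q then x else x:
  Expr ⇒ if q then Expr else Expr ⇒ if q then if q then Expr else Expr ⇒ if q then if q then x else Expr ⇒ if q then if q then x else x
  Expr ⇒ if q then Expr ⇒ if q then if q then Expr else Expr ⇒ if q then if q then x else Expr ⇒ if q then if q then x else x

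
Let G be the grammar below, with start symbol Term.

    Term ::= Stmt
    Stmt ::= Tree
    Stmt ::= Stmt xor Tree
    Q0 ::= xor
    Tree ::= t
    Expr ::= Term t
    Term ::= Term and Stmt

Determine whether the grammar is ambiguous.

Only Term, Stmt, Tree are reachable from Term; ignoring the rest: Term → Term and Stmt | Stmt  ;  Stmt → Stmt xor Tree | Tree  — a left-associative chain with Tree at the bottom. Each string factors uniquely by precedence.

Unambiguous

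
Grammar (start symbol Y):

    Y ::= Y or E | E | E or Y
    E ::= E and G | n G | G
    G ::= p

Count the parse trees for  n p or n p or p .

4

Parse trees for n p or n p or p:
  [Y [Y [Y [E n [G p]]] or [E n [G p]]] or [E [G p]]]
  [Y [Y [E n [G p]] or [Y [E n [G p]]]] or [E [G p]]]
  [Y [E n [G p]] or [Y [Y [E n [G p]]] or [E [G p]]]]
  [Y [E n [G p]] or [Y [E n [G p]] or [Y [E [G p]]]]]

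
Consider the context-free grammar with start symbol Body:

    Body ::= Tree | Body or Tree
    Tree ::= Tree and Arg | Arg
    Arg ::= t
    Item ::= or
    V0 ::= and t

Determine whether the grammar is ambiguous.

(Item, V0 are unreachable from Body, so their rules don't affect L(Body).) This is a standard precedence ladder (Body over Tree over Arg), with each level left-recursive on its own operator ('or' at Body, 'and' at Tree). That structure is LR(1), hence unambiguous.

Unambiguous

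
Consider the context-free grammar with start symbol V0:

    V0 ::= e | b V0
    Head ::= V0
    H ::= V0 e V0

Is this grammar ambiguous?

Only V0 is reachable from V0; ignoring the rest: Restricted to the reachable nonterminals, every rule has the form A → t or A → t B, and no two rules for the same A share a first terminal. The grammar encodes a DFA — one run per string.

Unambiguous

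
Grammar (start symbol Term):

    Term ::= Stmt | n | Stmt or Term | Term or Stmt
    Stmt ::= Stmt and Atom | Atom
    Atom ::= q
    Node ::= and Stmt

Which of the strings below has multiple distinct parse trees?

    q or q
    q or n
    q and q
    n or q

q or q: 2 trees
q or n: 1 tree
q and q: 1 tree
n or q: 1 tree

q or q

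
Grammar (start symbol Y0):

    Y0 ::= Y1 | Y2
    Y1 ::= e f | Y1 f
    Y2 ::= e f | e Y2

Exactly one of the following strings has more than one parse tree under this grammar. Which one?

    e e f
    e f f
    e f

e f

e e f: 1 tree
e f f: 1 tree
e f: 2 trees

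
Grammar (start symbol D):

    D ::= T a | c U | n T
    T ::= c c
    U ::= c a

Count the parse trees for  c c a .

Parse trees for c c a:
  [D [T c c] a]
  [D c [U c a]]

2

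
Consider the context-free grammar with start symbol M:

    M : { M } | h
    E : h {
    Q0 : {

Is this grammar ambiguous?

Unambiguous

Only M is reachable from M; ignoring the rest: Each string is a nest of matched brackets around a single atom. An opening bracket forces the recursive rule; an atom forces the base rule.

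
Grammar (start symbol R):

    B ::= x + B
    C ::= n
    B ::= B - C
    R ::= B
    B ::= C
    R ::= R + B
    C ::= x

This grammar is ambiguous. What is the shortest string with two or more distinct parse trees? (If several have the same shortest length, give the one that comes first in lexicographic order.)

x + n

length 1: no string has ≥2 trees
length 3: x + n has 2 parse trees

Two derivations of x + n:
  R ⇒ B ⇒ x + B ⇒ x + C ⇒ x + n
  R ⇒ R + B ⇒ B + B ⇒ C + B ⇒ x + B ⇒ x + C ⇒ x + n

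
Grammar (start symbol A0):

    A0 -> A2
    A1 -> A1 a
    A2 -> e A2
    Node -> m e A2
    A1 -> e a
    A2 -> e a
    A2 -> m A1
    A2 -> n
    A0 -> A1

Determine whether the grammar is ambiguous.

Ambiguous

Witness: e a

Derivation 1: A0 ⇒ A2 ⇒ e a
Derivation 2: A0 ⇒ A1 ⇒ e a

Two distinct leftmost derivations for the same string.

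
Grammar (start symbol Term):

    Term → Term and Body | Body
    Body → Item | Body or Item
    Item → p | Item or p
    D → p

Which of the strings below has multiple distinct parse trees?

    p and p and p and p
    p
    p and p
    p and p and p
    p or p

p and p and p and p: 1 tree
p: 1 tree
p and p: 1 tree
p and p and p: 1 tree
p or p: 2 trees

p or p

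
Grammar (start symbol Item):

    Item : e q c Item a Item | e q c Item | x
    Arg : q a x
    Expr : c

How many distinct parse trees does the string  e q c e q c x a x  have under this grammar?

Parse trees for e q c e q c x a x:
  [Item e q c [Item e q c [Item x]] a [Item x]]
  [Item e q c [Item e q c [Item x] a [Item x]]]

2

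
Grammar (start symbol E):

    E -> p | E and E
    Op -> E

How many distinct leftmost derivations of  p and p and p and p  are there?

5

Parse trees for p and p and p and p:
  [E [E p] and [E [E p] and [E [E p] and [E p]]]]
  [E [E p] and [E [E [E p] and [E p]] and [E p]]]
  [E [E [E p] and [E p]] and [E [E p] and [E p]]]
  [E [E [E p] and [E [E p] and [E p]]] and [E p]]
  [E [E [E [E p] and [E p]] and [E p]] and [E p]]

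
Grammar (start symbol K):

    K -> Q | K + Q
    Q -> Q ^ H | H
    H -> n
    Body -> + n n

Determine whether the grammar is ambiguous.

(Body is unreachable from K, so its rules don't affect L(K).) This is a standard precedence ladder (K over Q over H), with each level left-recursive on its own operator ('+' at K, '^' at Q). That structure is LR(1), hence unambiguous.

Unambiguous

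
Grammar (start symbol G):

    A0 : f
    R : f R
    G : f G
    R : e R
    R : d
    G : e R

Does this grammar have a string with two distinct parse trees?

Unambiguous

(A0 is unreachable from G, so its rules don't affect L(G).) Each reachable nonterminal has at most one production per leading terminal, and all productions are right-linear; the derivation is determined token-by-token.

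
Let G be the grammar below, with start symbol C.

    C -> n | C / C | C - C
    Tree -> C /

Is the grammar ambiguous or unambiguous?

Witness: n - n - n

Derivation 1: C ⇒ C - C ⇒ n - C ⇒ n - C - C ⇒ n - n - C ⇒ n - n - n
Derivation 2: C ⇒ C - C ⇒ C - C - C ⇒ n - C - C ⇒ n - n - C ⇒ n - n - n

Two distinct leftmost derivations for the same string.

Ambiguous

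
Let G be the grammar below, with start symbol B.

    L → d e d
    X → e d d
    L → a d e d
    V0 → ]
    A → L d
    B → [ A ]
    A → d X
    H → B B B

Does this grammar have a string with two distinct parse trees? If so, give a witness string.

Ambiguous

Witness: [ d e d d ]

Derivation 1: B ⇒ [ A ] ⇒ [ L d ] ⇒ [ d e d d ]
Derivation 2: B ⇒ [ A ] ⇒ [ d X ] ⇒ [ d e d d ]

Two distinct leftmost derivations for the same string.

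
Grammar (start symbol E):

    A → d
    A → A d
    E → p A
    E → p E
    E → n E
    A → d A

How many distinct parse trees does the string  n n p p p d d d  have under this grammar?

4

Parse trees for n n p p p d d d:
  [E n [E n [E p [E p [E p [A [A [A d] d] d]]]]]]
  [E n [E n [E p [E p [E p [A [A d [A d]] d]]]]]]
  [E n [E n [E p [E p [E p [A d [A [A d] d]]]]]]]
  [E n [E n [E p [E p [E p [A d [A d [A d]]]]]]]]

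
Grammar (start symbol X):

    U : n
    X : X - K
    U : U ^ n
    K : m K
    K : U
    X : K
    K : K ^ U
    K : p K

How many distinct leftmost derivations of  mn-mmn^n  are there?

4

Parse trees for mn-mmn^n:
  [X [X [K m [K [U n]]]] - [K m [K m [K [U [U n] ^ n]]]]]
  [X [X [K m [K [U n]]]] - [K m [K m [K [K [U n]] ^ [U n]]]]]
  [X [X [K m [K [U n]]]] - [K m [K [K m [K [U n]]] ^ [U n]]]]
  [X [X [K m [K [U n]]]] - [K [K m [K m [K [U n]]]] ^ [U n]]]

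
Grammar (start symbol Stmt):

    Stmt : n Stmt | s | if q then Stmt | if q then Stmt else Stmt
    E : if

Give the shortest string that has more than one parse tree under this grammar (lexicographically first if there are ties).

length 1: no string has ≥2 trees
length 2: no string has ≥2 trees
length 3: no string has ≥2 trees
length 4: no string has ≥2 trees
length 5: no string has ≥2 trees
length 6: no string has ≥2 trees
length 7: no string has ≥2 trees
length 8: no string has ≥2 trees
length 9: if q then if q then s else s has 2 parse trees

Two derivations of if q then if q then s else s:
  Stmt ⇒ if q then Stmt ⇒ if q then if q then Stmt else Stmt ⇒ if q then if q then s else Stmt ⇒ if q then if q then s else s
  Stmt ⇒ if q then Stmt else Stmt ⇒ if q then if q then Stmt else Stmt ⇒ if q then if q then s else Stmt ⇒ if q then if q then s else s

if q then if q then s else s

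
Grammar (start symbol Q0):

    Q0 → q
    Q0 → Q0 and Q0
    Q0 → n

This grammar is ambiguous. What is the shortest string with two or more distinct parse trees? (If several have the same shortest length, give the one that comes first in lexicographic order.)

length 1: no string has ≥2 trees
length 3: no string has ≥2 trees
length 5: n and n and n has 2 parse trees

Two derivations of n and n and n:
  Q0 ⇒ Q0 and Q0 ⇒ Q0 and Q0 and Q0 ⇒ n and Q0 and Q0 ⇒ n and n and Q0 ⇒ n and n and n
  Q0 ⇒ Q0 and Q0 ⇒ n and Q0 ⇒ n and Q0 and Q0 ⇒ n and n and Q0 ⇒ n and n and n

n and n and n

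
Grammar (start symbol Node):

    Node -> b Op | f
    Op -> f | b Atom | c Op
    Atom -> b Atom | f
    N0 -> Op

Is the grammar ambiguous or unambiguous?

Unambiguous

(N0 is unreachable from Node, so its rules don't affect L(Node).) The reachable rules are right-linear with at most one rule per (nonterminal, next-terminal) pair. Each input token forces the next rule, so parsing is deterministic.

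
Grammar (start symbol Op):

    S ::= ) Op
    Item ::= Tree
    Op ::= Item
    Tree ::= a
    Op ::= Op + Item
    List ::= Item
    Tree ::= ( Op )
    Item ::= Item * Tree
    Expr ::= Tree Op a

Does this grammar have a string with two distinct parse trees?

Unambiguous

(S, Expr, List are unreachable from Op, so their rules don't affect L(Op).) Op → Op + Item | Item  ;  Item → Item * Tree | Tree  — a left-associative chain with Tree at the bottom. Each string factors uniquely by precedence.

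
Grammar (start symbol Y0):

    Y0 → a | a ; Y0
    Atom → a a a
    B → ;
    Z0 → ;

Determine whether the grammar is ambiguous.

Only Y0 is reachable from Y0; ignoring the rest: Right-recursive list with a separator: after each atom, whether the separator follows determines the rule. One parse per string.

Unambiguous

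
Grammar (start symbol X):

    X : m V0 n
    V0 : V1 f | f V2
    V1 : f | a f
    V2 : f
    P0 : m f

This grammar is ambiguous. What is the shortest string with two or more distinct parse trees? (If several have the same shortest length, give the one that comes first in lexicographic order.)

length 4: m f f n has 2 parse trees

Two derivations of m f f n:
  X ⇒ m V0 n ⇒ m V1 f n ⇒ m f f n
  X ⇒ m V0 n ⇒ m f V2 n ⇒ m f f n

m f f n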